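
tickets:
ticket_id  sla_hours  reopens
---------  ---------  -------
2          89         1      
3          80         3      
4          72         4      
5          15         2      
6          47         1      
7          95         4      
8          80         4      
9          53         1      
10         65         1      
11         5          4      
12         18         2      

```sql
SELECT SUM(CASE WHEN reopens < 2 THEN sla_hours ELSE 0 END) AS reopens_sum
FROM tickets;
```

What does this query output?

ticket_id=2: ✓ → 89
ticket_id=3: ✗
ticket_id=4: ✗
ticket_id=5: ✗
ticket_id=6: ✓ → 47
ticket_id=7: ✗
ticket_id=8: ✗
ticket_id=9: ✓ → 53
ticket_id=10: ✓ → 65
ticket_id=11: ✗
ticket_id=12: ✗
reopens_sum = 89 + 47 + 53 + 65 = 254

254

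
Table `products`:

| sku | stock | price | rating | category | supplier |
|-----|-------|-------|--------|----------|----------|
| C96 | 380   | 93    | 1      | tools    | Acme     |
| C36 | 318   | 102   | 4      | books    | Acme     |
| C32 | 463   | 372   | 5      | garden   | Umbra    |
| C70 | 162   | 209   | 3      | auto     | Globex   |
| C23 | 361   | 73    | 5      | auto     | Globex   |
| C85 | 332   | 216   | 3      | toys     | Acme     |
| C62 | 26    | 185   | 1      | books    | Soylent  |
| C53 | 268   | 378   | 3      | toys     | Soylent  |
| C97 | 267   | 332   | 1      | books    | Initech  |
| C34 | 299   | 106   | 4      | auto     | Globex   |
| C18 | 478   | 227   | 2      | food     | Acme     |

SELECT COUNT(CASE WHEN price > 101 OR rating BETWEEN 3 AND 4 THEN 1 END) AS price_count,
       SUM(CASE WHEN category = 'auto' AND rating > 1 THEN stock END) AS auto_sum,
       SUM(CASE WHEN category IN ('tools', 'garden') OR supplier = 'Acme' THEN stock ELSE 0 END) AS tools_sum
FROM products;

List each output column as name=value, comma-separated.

price_count=9, auto_sum=822, tools_sum=1971

[price_count: price > 101 OR rating BETWEEN 3 AND 4]
sku=C96: ✗
sku=C36: ✓ → 1
sku=C32: ✓ → 1
sku=C70: ✓ → 1
sku=C23: ✗
sku=C85: ✓ → 1
sku=C62: ✓ → 1
sku=C53: ✓ → 1
sku=C97: ✓ → 1
sku=C34: ✓ → 1
sku=C18: ✓ → 1
price_count = COUNT(1, 1, 1, 1, 1, 1, 1, 1, 1) = 9
—
[auto_sum: category = 'auto' AND rating > 1]
sku=C96: ✗
sku=C36: ✗
sku=C32: ✗
sku=C70: ✓ → 162
sku=C23: ✓ → 361
sku=C85: ✗
sku=C62: ✗
sku=C53: ✗
sku=C97: ✗
sku=C34: ✓ → 299
sku=C18: ✗
auto_sum = 162 + 361 + 299 = 822
—
[tools_sum: category IN ('tools', 'garden') OR supplier = 'Acme']
sku=C96: ✓ → 380
sku=C36: ✓ → 318
sku=C32: ✓ → 463
sku=C70: ✗
sku=C23: ✗
sku=C85: ✓ → 332
sku=C62: ✗
sku=C53: ✗
sku=C97: ✗
sku=C34: ✗
sku=C18: ✓ → 478
tools_sum = 380 + 318 + 463 + 332 + 478 = 1971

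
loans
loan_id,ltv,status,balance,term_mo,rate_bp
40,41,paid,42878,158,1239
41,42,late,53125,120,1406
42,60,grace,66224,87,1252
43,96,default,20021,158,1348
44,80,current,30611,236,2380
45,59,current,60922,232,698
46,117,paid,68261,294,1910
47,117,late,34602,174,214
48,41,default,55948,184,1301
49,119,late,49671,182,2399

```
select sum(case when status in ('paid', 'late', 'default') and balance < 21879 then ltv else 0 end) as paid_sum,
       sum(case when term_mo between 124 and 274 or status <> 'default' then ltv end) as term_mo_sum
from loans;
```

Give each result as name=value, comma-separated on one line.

paid_sum=96, term_mo_sum=772

[paid_sum: status in ('paid', 'late', 'default') and balance < 21879]
loan_id=40: ✗
loan_id=41: ✗
loan_id=42: ✗
loan_id=43: ✓ → 96
loan_id=44: ✗
loan_id=45: ✗
loan_id=46: ✗
loan_id=47: ✗
loan_id=48: ✗
loan_id=49: ✗
paid_sum = 96
—
[term_mo_sum: term_mo between 124 and 274 or status <> 'default']
loan_id=40: ✓ → 41
loan_id=41: ✓ → 42
loan_id=42: ✓ → 60
loan_id=43: ✓ → 96
loan_id=44: ✓ → 80
loan_id=45: ✓ → 59
loan_id=46: ✓ → 117
loan_id=47: ✓ → 117
loan_id=48: ✓ → 41
loan_id=49: ✓ → 119
term_mo_sum = 41 + 42 + 60 + 96 + 80 + 59 + 117 + 117 + 41 + 119 = 772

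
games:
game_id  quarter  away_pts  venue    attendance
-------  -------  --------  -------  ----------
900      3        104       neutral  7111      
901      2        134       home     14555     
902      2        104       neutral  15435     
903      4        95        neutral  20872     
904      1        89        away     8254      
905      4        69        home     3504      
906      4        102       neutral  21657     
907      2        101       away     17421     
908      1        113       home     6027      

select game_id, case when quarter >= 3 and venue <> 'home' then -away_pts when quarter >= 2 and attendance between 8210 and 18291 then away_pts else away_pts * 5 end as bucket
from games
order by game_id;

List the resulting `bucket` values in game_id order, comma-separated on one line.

-104, 134, 104, -95, 445, 345, -102, 101, 565

game_id=900: quarter >= 3 and venue <> 'home' → -104
game_id=901: quarter >= 2 and attendance between 8210 and 18291 → 134
game_id=902: quarter >= 2 and attendance between 8210 and 18291 → 104
game_id=903: quarter >= 3 and venue <> 'home' → -95
game_id=904: ELSE → 445
game_id=905: ELSE → 345
game_id=906: quarter >= 3 and venue <> 'home' → -102
game_id=907: quarter >= 2 and attendance between 8210 and 18291 → 101
game_id=908: ELSE → 565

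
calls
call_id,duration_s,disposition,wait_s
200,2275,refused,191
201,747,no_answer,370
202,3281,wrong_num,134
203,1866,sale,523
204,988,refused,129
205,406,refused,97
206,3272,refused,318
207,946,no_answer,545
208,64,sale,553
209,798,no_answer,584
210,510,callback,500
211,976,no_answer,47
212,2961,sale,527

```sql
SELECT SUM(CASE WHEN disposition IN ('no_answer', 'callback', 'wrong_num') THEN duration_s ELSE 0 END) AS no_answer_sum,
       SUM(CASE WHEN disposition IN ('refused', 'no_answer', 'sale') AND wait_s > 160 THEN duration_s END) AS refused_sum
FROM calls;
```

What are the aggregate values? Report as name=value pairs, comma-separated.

no_answer_sum=7258, refused_sum=12929

[no_answer_sum: disposition IN ('no_answer', 'callback', 'wrong_num')]
call_id=200: ✗
call_id=201: ✓ → 747
call_id=202: ✓ → 3281
call_id=203: ✗
call_id=204: ✗
call_id=205: ✗
call_id=206: ✗
call_id=207: ✓ → 946
call_id=208: ✗
call_id=209: ✓ → 798
call_id=210: ✓ → 510
call_id=211: ✓ → 976
call_id=212: ✗
no_answer_sum = 747 + 3281 + 946 + 798 + 510 + 976 = 7258
—
[refused_sum: disposition IN ('refused', 'no_answer', 'sale') AND wait_s > 160]
call_id=200: ✓ → 2275
call_id=201: ✓ → 747
call_id=202: ✗
call_id=203: ✓ → 1866
call_id=204: ✗
call_id=205: ✗
call_id=206: ✓ → 3272
call_id=207: ✓ → 946
call_id=208: ✓ → 64
call_id=209: ✓ → 798
call_id=210: ✗
call_id=211: ✗
call_id=212: ✓ → 2961
refused_sum = 2275 + 747 + 1866 + 3272 + 946 + 64 + 798 + 2961 = 12929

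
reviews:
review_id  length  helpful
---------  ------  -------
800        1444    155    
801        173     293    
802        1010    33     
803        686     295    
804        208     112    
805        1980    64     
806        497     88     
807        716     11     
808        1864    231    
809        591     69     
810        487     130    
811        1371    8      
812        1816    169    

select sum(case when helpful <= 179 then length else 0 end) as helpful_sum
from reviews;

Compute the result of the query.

review_id=800: ✓ → 1444
review_id=801: ✗
review_id=802: ✓ → 1010
review_id=803: ✗
review_id=804: ✓ → 208
review_id=805: ✓ → 1980
review_id=806: ✓ → 497
review_id=807: ✓ → 716
review_id=808: ✗
review_id=809: ✓ → 591
review_id=810: ✓ → 487
review_id=811: ✓ → 1371
review_id=812: ✓ → 1816
helpful_sum = 1444 + 1010 + 208 + 1980 + 497 + 716 + 591 + 487 + 1371 + 1816 = 10120

10120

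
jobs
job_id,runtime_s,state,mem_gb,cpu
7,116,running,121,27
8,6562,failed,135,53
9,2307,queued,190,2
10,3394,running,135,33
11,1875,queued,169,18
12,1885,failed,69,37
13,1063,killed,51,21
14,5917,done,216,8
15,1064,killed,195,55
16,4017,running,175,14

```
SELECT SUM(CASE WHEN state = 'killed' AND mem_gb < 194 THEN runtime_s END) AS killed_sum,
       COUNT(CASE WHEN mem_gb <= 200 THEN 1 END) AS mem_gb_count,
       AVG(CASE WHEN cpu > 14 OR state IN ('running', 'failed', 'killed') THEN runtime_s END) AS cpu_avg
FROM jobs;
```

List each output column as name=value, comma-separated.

[killed_sum: state = 'killed' AND mem_gb < 194]
job_id=7: ✗
job_id=8: ✗
job_id=9: ✗
job_id=10: ✗
job_id=11: ✗
job_id=12: ✗
job_id=13: ✓ → 1063
job_id=14: ✗
job_id=15: ✗
job_id=16: ✗
killed_sum = 1063
—
[mem_gb_count: mem_gb <= 200]
job_id=7: ✓ → 1
job_id=8: ✓ → 1
job_id=9: ✓ → 1
job_id=10: ✓ → 1
job_id=11: ✓ → 1
job_id=12: ✓ → 1
job_id=13: ✓ → 1
job_id=14: ✗
job_id=15: ✓ → 1
job_id=16: ✓ → 1
mem_gb_count = COUNT(1, 1, 1, 1, 1, 1, 1, 1, 1) = 9
—
[cpu_avg: cpu > 14 OR state IN ('running', 'failed', 'killed')]
job_id=7: ✓ → 116
job_id=8: ✓ → 6562
job_id=9: ✗
job_id=10: ✓ → 3394
job_id=11: ✓ → 1875
job_id=12: ✓ → 1885
job_id=13: ✓ → 1063
job_id=14: ✗
job_id=15: ✓ → 1064
job_id=16: ✓ → 4017
cpu_avg = (116 + 6562 + 3394 + 1875 + 1885 + 1063 + 1064 + 4017) / 8 = 2497

killed_sum=1063, mem_gb_count=9, cpu_avg=2497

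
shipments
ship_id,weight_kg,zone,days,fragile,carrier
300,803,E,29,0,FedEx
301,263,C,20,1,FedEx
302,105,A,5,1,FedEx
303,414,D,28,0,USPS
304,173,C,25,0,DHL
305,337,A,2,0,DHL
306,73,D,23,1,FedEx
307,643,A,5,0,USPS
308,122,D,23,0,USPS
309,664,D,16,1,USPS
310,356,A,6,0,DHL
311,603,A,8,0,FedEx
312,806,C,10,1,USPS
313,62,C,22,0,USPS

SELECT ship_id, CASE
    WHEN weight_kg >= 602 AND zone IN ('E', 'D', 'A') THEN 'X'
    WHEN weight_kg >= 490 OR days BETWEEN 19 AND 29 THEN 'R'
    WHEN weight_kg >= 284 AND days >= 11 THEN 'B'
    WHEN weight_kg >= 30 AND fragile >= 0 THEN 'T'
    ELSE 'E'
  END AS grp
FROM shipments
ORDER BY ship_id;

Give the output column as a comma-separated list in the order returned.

X, R, T, R, R, T, R, X, R, X, T, X, R, R

ship_id=300: weight_kg >= 602 AND zone IN ('E', 'D', 'A') → X
ship_id=301: weight_kg >= 490 OR days BETWEEN 19 AND 29 → R
ship_id=302: weight_kg >= 30 AND fragile >= 0 → T
ship_id=303: weight_kg >= 490 OR days BETWEEN 19 AND 29 → R
ship_id=304: weight_kg >= 490 OR days BETWEEN 19 AND 29 → R
ship_id=305: weight_kg >= 30 AND fragile >= 0 → T
ship_id=306: weight_kg >= 490 OR days BETWEEN 19 AND 29 → R
ship_id=307: weight_kg >= 602 AND zone IN ('E', 'D', 'A') → X
ship_id=308: weight_kg >= 490 OR days BETWEEN 19 AND 29 → R
ship_id=309: weight_kg >= 602 AND zone IN ('E', 'D', 'A') → X
ship_id=310: weight_kg >= 30 AND fragile >= 0 → T
ship_id=311: weight_kg >= 602 AND zone IN ('E', 'D', 'A') → X
ship_id=312: weight_kg >= 490 OR days BETWEEN 19 AND 29 → R
ship_id=313: weight_kg >= 490 OR days BETWEEN 19 AND 29 → R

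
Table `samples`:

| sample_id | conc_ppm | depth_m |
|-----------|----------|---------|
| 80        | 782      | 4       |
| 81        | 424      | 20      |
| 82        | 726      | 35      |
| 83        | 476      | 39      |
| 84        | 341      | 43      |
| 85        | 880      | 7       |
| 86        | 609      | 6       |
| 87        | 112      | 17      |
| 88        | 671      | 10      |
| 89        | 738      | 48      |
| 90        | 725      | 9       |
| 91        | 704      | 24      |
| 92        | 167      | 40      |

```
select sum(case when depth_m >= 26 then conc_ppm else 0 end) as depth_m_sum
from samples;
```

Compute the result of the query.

2448

sample_id=80: ✗
sample_id=81: ✗
sample_id=82: ✓ → 726
sample_id=83: ✓ → 476
sample_id=84: ✓ → 341
sample_id=85: ✗
sample_id=86: ✗
sample_id=87: ✗
sample_id=88: ✗
sample_id=89: ✓ → 738
sample_id=90: ✗
sample_id=91: ✗
sample_id=92: ✓ → 167
depth_m_sum = 726 + 476 + 341 + 738 + 167 = 2448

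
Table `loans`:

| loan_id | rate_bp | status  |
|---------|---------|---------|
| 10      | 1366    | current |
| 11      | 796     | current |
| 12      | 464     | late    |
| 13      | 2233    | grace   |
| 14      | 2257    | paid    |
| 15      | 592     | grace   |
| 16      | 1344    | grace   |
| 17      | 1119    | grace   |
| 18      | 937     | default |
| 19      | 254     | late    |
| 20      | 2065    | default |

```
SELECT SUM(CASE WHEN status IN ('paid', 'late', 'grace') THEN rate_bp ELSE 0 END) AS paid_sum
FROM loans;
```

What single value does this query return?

loan_id=10: ✗
loan_id=11: ✗
loan_id=12: ✓ → 464
loan_id=13: ✓ → 2233
loan_id=14: ✓ → 2257
loan_id=15: ✓ → 592
loan_id=16: ✓ → 1344
loan_id=17: ✓ → 1119
loan_id=18: ✗
loan_id=19: ✓ → 254
loan_id=20: ✗
paid_sum = 464 + 2233 + 2257 + 592 + 1344 + 1119 + 254 = 8263

8263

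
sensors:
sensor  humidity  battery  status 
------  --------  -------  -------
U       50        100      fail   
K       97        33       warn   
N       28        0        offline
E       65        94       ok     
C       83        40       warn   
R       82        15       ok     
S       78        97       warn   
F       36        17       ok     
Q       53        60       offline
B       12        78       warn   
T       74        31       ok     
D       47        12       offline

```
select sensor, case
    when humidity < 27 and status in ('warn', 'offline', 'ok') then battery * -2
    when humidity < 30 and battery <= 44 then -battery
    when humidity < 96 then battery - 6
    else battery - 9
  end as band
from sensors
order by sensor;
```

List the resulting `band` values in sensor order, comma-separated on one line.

sensor=B: humidity < 27 and status in ('warn', 'offline', 'ok') → -156
sensor=C: humidity < 96 → 34
sensor=D: humidity < 96 → 6
sensor=E: humidity < 96 → 88
sensor=F: humidity < 96 → 11
sensor=K: ELSE → 24
sensor=N: humidity < 30 and battery <= 44 → 0
sensor=Q: humidity < 96 → 54
sensor=R: humidity < 96 → 9
sensor=S: humidity < 96 → 91
sensor=T: humidity < 96 → 25
sensor=U: humidity < 96 → 94

-156, 34, 6, 88, 11, 24, 0, 54, 9, 91, 25, 94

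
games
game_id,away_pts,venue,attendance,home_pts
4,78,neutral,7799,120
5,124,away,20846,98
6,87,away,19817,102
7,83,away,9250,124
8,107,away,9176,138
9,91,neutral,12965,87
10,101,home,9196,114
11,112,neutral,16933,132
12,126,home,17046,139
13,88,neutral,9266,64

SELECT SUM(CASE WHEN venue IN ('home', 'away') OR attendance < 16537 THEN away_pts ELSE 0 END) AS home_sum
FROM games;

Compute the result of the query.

885

game_id=4: ✓ → 78
game_id=5: ✓ → 124
game_id=6: ✓ → 87
game_id=7: ✓ → 83
game_id=8: ✓ → 107
game_id=9: ✓ → 91
game_id=10: ✓ → 101
game_id=11: ✗
game_id=12: ✓ → 126
game_id=13: ✓ → 88
home_sum = 78 + 124 + 87 + 83 + 107 + 91 + 101 + 126 + 88 = 885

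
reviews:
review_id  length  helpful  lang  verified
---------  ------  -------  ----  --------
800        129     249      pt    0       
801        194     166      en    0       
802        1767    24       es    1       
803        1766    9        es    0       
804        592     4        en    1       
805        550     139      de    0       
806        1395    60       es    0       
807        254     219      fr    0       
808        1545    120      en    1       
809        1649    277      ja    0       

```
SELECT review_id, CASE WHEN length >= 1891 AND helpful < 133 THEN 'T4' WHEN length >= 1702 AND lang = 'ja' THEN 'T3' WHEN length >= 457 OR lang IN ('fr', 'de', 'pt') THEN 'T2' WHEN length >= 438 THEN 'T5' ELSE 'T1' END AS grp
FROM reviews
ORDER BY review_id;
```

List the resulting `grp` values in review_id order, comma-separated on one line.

T2, T1, T2, T2, T2, T2, T2, T2, T2, T2

review_id=800: length >= 457 OR lang IN ('fr', 'de', 'pt') → T2
review_id=801: ELSE → T1
review_id=802: length >= 457 OR lang IN ('fr', 'de', 'pt') → T2
review_id=803: length >= 457 OR lang IN ('fr', 'de', 'pt') → T2
review_id=804: length >= 457 OR lang IN ('fr', 'de', 'pt') → T2
review_id=805: length >= 457 OR lang IN ('fr', 'de', 'pt') → T2
review_id=806: length >= 457 OR lang IN ('fr', 'de', 'pt') → T2
review_id=807: length >= 457 OR lang IN ('fr', 'de', 'pt') → T2
review_id=808: length >= 457 OR lang IN ('fr', 'de', 'pt') → T2
review_id=809: length >= 457 OR lang IN ('fr', 'de', 'pt') → T2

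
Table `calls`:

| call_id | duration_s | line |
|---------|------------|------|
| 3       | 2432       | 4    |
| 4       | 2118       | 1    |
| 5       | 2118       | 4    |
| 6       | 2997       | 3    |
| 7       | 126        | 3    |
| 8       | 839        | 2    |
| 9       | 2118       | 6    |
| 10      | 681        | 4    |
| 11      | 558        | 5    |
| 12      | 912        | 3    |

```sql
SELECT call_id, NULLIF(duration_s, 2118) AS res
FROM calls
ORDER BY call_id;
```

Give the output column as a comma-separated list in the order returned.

call_id=3: duration_s=2432 vs 2118: differ → 2432
call_id=4: duration_s=2118 vs 2118: equal → NULL
call_id=5: duration_s=2118 vs 2118: equal → NULL
call_id=6: duration_s=2997 vs 2118: differ → 2997
call_id=7: duration_s=126 vs 2118: differ → 126
call_id=8: duration_s=839 vs 2118: differ → 839
call_id=9: duration_s=2118 vs 2118: equal → NULL
call_id=10: duration_s=681 vs 2118: differ → 681
call_id=11: duration_s=558 vs 2118: differ → 558
call_id=12: duration_s=912 vs 2118: differ → 912

2432, NULL, NULL, 2997, 126, 839, NULL, 681, 558, 912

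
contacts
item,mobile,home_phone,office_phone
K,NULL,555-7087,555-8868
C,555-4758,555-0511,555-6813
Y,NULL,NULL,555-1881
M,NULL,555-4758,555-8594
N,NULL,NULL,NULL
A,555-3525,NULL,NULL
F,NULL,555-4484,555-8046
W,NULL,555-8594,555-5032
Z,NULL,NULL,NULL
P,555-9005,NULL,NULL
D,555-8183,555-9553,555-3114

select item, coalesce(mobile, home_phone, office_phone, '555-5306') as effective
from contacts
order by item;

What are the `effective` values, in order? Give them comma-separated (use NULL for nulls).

555-3525, 555-4758, 555-8183, 555-4484, 555-7087, 555-4758, 555-5306, 555-9005, 555-8594, 555-1881, 555-5306

item=A: mobile=555-3525 → 555-3525
item=C: mobile=555-4758 → 555-4758
item=D: mobile=555-8183 → 555-8183
item=F: mobile=NULL, home_phone=555-4484 → 555-4484
item=K: mobile=NULL, home_phone=555-7087 → 555-7087
item=M: mobile=NULL, home_phone=555-4758 → 555-4758
item=N: mobile=NULL, home_phone=NULL, office_phone=NULL, → literal 555-5306 → 555-5306
item=P: mobile=555-9005 → 555-9005
item=W: mobile=NULL, home_phone=555-8594 → 555-8594
item=Y: mobile=NULL, home_phone=NULL, office_phone=555-1881 → 555-1881
item=Z: mobile=NULL, home_phone=NULL, office_phone=NULL, → literal 555-5306 → 555-5306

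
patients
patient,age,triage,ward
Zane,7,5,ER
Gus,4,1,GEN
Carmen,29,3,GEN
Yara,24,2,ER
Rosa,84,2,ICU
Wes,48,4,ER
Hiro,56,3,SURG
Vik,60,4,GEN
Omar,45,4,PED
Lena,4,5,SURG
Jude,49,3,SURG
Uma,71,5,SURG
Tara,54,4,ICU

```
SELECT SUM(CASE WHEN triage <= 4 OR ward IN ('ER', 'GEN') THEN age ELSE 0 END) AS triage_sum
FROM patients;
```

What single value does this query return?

460

patient=Zane: ✓ → 7
patient=Gus: ✓ → 4
patient=Carmen: ✓ → 29
patient=Yara: ✓ → 24
patient=Rosa: ✓ → 84
patient=Wes: ✓ → 48
patient=Hiro: ✓ → 56
patient=Vik: ✓ → 60
patient=Omar: ✓ → 45
patient=Lena: ✗
patient=Jude: ✓ → 49
patient=Uma: ✗
patient=Tara: ✓ → 54
triage_sum = 7 + 4 + 29 + 24 + 84 + 48 + 56 + 60 + 45 + 49 + 54 = 460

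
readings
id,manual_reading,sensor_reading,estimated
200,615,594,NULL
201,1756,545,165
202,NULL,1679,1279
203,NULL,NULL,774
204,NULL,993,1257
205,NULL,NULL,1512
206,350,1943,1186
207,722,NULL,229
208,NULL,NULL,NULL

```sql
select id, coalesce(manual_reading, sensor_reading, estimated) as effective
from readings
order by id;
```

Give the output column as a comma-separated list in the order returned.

615, 1756, 1679, 774, 993, 1512, 350, 722, NULL

id=200: manual_reading=615 → 615
id=201: manual_reading=1756 → 1756
id=202: manual_reading=NULL, sensor_reading=1679 → 1679
id=203: manual_reading=NULL, sensor_reading=NULL, estimated=774 → 774
id=204: manual_reading=NULL, sensor_reading=993 → 993
id=205: manual_reading=NULL, sensor_reading=NULL, estimated=1512 → 1512
id=206: manual_reading=350 → 350
id=207: manual_reading=722 → 722
id=208: manual_reading=NULL, sensor_reading=NULL, estimated=NULL (all NULL) → NULL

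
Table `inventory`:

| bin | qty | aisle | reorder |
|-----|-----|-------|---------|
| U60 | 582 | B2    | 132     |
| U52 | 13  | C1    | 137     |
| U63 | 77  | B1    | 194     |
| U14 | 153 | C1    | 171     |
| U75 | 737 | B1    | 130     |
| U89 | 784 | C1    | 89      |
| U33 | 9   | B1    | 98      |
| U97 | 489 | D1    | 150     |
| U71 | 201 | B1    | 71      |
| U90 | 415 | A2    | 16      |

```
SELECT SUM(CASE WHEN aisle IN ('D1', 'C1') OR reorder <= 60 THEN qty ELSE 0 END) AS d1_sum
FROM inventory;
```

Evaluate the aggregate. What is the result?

1854

bin=U60: ✗
bin=U52: ✓ → 13
bin=U63: ✗
bin=U14: ✓ → 153
bin=U75: ✗
bin=U89: ✓ → 784
bin=U33: ✗
bin=U97: ✓ → 489
bin=U71: ✗
bin=U90: ✓ → 415
d1_sum = 13 + 153 + 784 + 489 + 415 = 1854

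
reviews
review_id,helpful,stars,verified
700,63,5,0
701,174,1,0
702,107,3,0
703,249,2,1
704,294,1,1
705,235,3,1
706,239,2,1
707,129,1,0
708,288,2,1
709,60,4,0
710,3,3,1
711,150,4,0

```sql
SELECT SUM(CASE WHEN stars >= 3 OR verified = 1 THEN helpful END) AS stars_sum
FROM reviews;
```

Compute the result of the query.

1688

review_id=700: ✓ → 63
review_id=701: ✗
review_id=702: ✓ → 107
review_id=703: ✓ → 249
review_id=704: ✓ → 294
review_id=705: ✓ → 235
review_id=706: ✓ → 239
review_id=707: ✗
review_id=708: ✓ → 288
review_id=709: ✓ → 60
review_id=710: ✓ → 3
review_id=711: ✓ → 150
stars_sum = 63 + 107 + 249 + 294 + 235 + 239 + 288 + 60 + 3 + 150 = 1688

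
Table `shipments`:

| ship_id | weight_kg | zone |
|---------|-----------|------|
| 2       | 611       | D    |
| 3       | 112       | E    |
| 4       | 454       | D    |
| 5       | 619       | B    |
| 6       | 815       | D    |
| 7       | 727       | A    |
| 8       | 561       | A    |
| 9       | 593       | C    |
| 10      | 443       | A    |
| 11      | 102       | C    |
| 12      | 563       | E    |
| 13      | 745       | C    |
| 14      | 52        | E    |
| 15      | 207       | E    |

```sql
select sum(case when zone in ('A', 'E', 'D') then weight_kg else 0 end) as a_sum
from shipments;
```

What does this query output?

4545

ship_id=2: ✓ → 611
ship_id=3: ✓ → 112
ship_id=4: ✓ → 454
ship_id=5: ✗
ship_id=6: ✓ → 815
ship_id=7: ✓ → 727
ship_id=8: ✓ → 561
ship_id=9: ✗
ship_id=10: ✓ → 443
ship_id=11: ✗
ship_id=12: ✓ → 563
ship_id=13: ✗
ship_id=14: ✓ → 52
ship_id=15: ✓ → 207
a_sum = 611 + 112 + 454 + 815 + 727 + 561 + 443 + 563 + 52 + 207 = 4545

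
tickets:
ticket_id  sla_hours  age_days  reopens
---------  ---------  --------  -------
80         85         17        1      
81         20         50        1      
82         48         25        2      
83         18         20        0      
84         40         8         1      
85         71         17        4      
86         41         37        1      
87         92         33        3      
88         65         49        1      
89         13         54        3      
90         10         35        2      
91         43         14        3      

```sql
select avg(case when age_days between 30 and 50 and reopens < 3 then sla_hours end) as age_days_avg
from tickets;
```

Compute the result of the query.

ticket_id=80: ✗
ticket_id=81: ✓ → 20
ticket_id=82: ✗
ticket_id=83: ✗
ticket_id=84: ✗
ticket_id=85: ✗
ticket_id=86: ✓ → 41
ticket_id=87: ✗
ticket_id=88: ✓ → 65
ticket_id=89: ✗
ticket_id=90: ✓ → 10
ticket_id=91: ✗
age_days_avg = (20 + 41 + 65 + 10) / 4 = 34

34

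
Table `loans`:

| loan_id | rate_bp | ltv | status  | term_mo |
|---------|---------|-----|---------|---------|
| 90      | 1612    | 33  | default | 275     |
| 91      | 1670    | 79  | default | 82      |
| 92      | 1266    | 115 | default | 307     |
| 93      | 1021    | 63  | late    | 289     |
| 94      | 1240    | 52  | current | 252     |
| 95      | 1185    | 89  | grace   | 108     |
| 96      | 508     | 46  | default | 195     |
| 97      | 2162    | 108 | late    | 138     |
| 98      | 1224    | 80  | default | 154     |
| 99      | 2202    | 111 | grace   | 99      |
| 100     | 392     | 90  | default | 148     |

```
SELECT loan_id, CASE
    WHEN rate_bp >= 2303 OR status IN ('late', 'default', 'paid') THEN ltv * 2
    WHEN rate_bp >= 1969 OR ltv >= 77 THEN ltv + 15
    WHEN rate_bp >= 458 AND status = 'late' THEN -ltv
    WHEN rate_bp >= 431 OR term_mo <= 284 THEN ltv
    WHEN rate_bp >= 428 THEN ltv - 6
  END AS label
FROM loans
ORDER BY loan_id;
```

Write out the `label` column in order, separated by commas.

66, 158, 230, 126, 52, 104, 92, 216, 160, 126, 180

loan_id=90: rate_bp >= 2303 OR status IN ('late', 'default', 'paid') → 66
loan_id=91: rate_bp >= 2303 OR status IN ('late', 'default', 'paid') → 158
loan_id=92: rate_bp >= 2303 OR status IN ('late', 'default', 'paid') → 230
loan_id=93: rate_bp >= 2303 OR status IN ('late', 'default', 'paid') → 126
loan_id=94: rate_bp >= 431 OR term_mo <= 284 → 52
loan_id=95: rate_bp >= 1969 OR ltv >= 77 → 104
loan_id=96: rate_bp >= 2303 OR status IN ('late', 'default', 'paid') → 92
loan_id=97: rate_bp >= 2303 OR status IN ('late', 'default', 'paid') → 216
loan_id=98: rate_bp >= 2303 OR status IN ('late', 'default', 'paid') → 160
loan_id=99: rate_bp >= 1969 OR ltv >= 77 → 126
loan_id=100: rate_bp >= 2303 OR status IN ('late', 'default', 'paid') → 180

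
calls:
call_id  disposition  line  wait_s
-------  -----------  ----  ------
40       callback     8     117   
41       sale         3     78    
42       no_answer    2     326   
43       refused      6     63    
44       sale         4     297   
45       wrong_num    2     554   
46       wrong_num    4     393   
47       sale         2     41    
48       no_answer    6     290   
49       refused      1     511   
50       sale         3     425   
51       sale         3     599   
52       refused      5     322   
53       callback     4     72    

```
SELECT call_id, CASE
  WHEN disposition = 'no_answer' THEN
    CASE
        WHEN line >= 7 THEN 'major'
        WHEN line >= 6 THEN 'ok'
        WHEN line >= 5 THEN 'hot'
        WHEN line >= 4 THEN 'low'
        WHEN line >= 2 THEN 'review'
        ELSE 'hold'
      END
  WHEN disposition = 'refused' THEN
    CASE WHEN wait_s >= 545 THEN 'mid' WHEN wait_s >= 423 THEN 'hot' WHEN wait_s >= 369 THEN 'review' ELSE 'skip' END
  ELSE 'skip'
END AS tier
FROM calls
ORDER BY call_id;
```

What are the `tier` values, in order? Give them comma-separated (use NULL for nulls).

call_id=40: disposition='callback' → outer ELSE → skip
call_id=41: disposition='sale' → outer ELSE → skip
call_id=42: disposition='no_answer' → inner[line >= 2] → review
call_id=43: disposition='refused' → inner[ELSE] → skip
call_id=44: disposition='sale' → outer ELSE → skip
call_id=45: disposition='wrong_num' → outer ELSE → skip
call_id=46: disposition='wrong_num' → outer ELSE → skip
call_id=47: disposition='sale' → outer ELSE → skip
call_id=48: disposition='no_answer' → inner[line >= 6] → ok
call_id=49: disposition='refused' → inner[wait_s >= 423] → hot
call_id=50: disposition='sale' → outer ELSE → skip
call_id=51: disposition='sale' → outer ELSE → skip
call_id=52: disposition='refused' → inner[ELSE] → skip
call_id=53: disposition='callback' → outer ELSE → skip

skip, skip, review, skip, skip, skip, skip, skip, ok, hot, skip, skip, skip, skip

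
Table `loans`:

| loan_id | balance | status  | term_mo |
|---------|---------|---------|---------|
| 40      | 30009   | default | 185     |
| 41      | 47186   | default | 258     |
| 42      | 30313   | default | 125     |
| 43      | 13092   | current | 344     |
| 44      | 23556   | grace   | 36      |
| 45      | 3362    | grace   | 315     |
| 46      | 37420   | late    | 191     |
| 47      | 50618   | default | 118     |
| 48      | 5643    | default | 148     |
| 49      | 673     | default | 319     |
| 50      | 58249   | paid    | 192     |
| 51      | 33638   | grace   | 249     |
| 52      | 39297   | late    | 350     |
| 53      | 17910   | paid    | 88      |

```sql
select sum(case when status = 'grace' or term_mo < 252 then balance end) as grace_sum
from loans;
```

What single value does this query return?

loan_id=40: ✓ → 30009
loan_id=41: ✗
loan_id=42: ✓ → 30313
loan_id=43: ✗
loan_id=44: ✓ → 23556
loan_id=45: ✓ → 3362
loan_id=46: ✓ → 37420
loan_id=47: ✓ → 50618
loan_id=48: ✓ → 5643
loan_id=49: ✗
loan_id=50: ✓ → 58249
loan_id=51: ✓ → 33638
loan_id=52: ✗
loan_id=53: ✓ → 17910
grace_sum = 30009 + 30313 + 23556 + 3362 + 37420 + 50618 + 5643 + 58249 + 33638 + 17910 = 290718

290718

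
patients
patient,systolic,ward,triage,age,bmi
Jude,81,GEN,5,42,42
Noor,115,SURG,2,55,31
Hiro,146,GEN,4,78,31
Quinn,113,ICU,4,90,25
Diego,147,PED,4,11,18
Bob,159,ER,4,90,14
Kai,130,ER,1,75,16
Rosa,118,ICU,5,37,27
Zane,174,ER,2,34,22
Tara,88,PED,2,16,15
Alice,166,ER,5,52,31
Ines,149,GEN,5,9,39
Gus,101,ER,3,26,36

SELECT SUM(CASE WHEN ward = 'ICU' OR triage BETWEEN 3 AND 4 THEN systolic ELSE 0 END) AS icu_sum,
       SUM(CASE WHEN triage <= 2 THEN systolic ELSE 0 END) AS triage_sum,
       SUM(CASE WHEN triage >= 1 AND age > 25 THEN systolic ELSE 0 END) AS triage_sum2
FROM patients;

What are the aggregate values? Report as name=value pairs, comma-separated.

icu_sum=784, triage_sum=507, triage_sum2=1303

[icu_sum: ward = 'ICU' OR triage BETWEEN 3 AND 4]
patient=Jude: ✗
patient=Noor: ✗
patient=Hiro: ✓ → 146
patient=Quinn: ✓ → 113
patient=Diego: ✓ → 147
patient=Bob: ✓ → 159
patient=Kai: ✗
patient=Rosa: ✓ → 118
patient=Zane: ✗
patient=Tara: ✗
patient=Alice: ✗
patient=Ines: ✗
patient=Gus: ✓ → 101
icu_sum = 146 + 113 + 147 + 159 + 118 + 101 = 784
—
[triage_sum: triage <= 2]
patient=Jude: ✗
patient=Noor: ✓ → 115
patient=Hiro: ✗
patient=Quinn: ✗
patient=Diego: ✗
patient=Bob: ✗
patient=Kai: ✓ → 130
patient=Rosa: ✗
patient=Zane: ✓ → 174
patient=Tara: ✓ → 88
patient=Alice: ✗
patient=Ines: ✗
patient=Gus: ✗
triage_sum = 115 + 130 + 174 + 88 = 507
—
[triage_sum2: triage >= 1 AND age > 25]
patient=Jude: ✓ → 81
patient=Noor: ✓ → 115
patient=Hiro: ✓ → 146
patient=Quinn: ✓ → 113
patient=Diego: ✗
patient=Bob: ✓ → 159
patient=Kai: ✓ → 130
patient=Rosa: ✓ → 118
patient=Zane: ✓ → 174
patient=Tara: ✗
patient=Alice: ✓ → 166
patient=Ines: ✗
patient=Gus: ✓ → 101
triage_sum2 = 81 + 115 + 146 + 113 + 159 + 130 + 118 + 174 + 166 + 101 = 1303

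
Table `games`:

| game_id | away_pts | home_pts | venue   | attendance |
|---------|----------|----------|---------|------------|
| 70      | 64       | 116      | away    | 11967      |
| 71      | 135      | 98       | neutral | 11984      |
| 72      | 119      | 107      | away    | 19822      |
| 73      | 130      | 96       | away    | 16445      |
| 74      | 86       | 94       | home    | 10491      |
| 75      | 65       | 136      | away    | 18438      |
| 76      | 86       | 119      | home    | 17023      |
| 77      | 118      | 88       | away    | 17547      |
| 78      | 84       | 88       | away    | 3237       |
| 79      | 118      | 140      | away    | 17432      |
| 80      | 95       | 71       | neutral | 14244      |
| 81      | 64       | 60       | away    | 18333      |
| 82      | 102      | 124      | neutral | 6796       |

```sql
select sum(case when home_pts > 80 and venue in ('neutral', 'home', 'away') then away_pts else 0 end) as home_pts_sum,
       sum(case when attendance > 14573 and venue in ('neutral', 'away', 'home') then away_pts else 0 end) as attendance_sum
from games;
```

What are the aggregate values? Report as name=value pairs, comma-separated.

[home_pts_sum: home_pts > 80 and venue in ('neutral', 'home', 'away')]
game_id=70: ✓ → 64
game_id=71: ✓ → 135
game_id=72: ✓ → 119
game_id=73: ✓ → 130
game_id=74: ✓ → 86
game_id=75: ✓ → 65
game_id=76: ✓ → 86
game_id=77: ✓ → 118
game_id=78: ✓ → 84
game_id=79: ✓ → 118
game_id=80: ✗
game_id=81: ✗
game_id=82: ✓ → 102
home_pts_sum = 64 + 135 + 119 + 130 + 86 + 65 + 86 + 118 + 84 + 118 + 102 = 1107
—
[attendance_sum: attendance > 14573 and venue in ('neutral', 'away', 'home')]
game_id=70: ✗
game_id=71: ✗
game_id=72: ✓ → 119
game_id=73: ✓ → 130
game_id=74: ✗
game_id=75: ✓ → 65
game_id=76: ✓ → 86
game_id=77: ✓ → 118
game_id=78: ✗
game_id=79: ✓ → 118
game_id=80: ✗
game_id=81: ✓ → 64
game_id=82: ✗
attendance_sum = 119 + 130 + 65 + 86 + 118 + 118 + 64 = 700

home_pts_sum=1107, attendance_sum=700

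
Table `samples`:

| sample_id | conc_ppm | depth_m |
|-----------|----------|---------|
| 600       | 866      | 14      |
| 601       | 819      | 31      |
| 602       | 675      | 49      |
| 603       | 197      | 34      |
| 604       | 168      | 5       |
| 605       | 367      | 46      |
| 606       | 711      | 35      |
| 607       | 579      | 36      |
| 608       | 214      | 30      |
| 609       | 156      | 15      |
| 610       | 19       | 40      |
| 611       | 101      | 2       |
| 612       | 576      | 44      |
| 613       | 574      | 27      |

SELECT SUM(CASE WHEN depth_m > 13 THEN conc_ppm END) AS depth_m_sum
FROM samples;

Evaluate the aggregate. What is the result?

5753

sample_id=600: ✓ → 866
sample_id=601: ✓ → 819
sample_id=602: ✓ → 675
sample_id=603: ✓ → 197
sample_id=604: ✗
sample_id=605: ✓ → 367
sample_id=606: ✓ → 711
sample_id=607: ✓ → 579
sample_id=608: ✓ → 214
sample_id=609: ✓ → 156
sample_id=610: ✓ → 19
sample_id=611: ✗
sample_id=612: ✓ → 576
sample_id=613: ✓ → 574
depth_m_sum = 866 + 819 + 675 + 197 + 367 + 711 + 579 + 214 + 156 + 19 + 576 + 574 = 5753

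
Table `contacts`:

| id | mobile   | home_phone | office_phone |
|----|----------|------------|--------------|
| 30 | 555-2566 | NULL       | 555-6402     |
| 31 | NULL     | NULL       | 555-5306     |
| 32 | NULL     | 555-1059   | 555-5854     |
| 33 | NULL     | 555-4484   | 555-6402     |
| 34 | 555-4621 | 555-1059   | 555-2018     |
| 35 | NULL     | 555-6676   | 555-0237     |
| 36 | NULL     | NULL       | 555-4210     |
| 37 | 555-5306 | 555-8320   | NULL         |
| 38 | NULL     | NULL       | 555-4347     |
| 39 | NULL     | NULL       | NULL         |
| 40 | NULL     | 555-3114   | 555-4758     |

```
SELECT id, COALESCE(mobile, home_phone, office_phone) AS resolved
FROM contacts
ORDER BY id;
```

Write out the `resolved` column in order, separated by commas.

555-2566, 555-5306, 555-1059, 555-4484, 555-4621, 555-6676, 555-4210, 555-5306, 555-4347, NULL, 555-3114

id=30: mobile=555-2566 → 555-2566
id=31: mobile=NULL, home_phone=NULL, office_phone=555-5306 → 555-5306
id=32: mobile=NULL, home_phone=555-1059 → 555-1059
id=33: mobile=NULL, home_phone=555-4484 → 555-4484
id=34: mobile=555-4621 → 555-4621
id=35: mobile=NULL, home_phone=555-6676 → 555-6676
id=36: mobile=NULL, home_phone=NULL, office_phone=555-4210 → 555-4210
id=37: mobile=555-5306 → 555-5306
id=38: mobile=NULL, home_phone=NULL, office_phone=555-4347 → 555-4347
id=39: mobile=NULL, home_phone=NULL, office_phone=NULL (all NULL) → NULL
id=40: mobile=NULL, home_phone=555-3114 → 555-3114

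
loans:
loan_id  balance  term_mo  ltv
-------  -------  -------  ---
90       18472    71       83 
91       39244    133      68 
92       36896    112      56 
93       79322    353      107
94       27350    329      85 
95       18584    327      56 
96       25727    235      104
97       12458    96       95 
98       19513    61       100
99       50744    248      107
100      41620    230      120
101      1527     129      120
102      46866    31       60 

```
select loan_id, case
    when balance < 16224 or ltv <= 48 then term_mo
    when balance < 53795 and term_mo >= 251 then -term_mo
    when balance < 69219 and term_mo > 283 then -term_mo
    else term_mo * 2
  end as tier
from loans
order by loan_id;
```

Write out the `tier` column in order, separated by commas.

142, 266, 224, 706, -329, -327, 470, 96, 122, 496, 460, 129, 62

loan_id=90: ELSE → 142
loan_id=91: ELSE → 266
loan_id=92: ELSE → 224
loan_id=93: ELSE → 706
loan_id=94: balance < 53795 and term_mo >= 251 → -329
loan_id=95: balance < 53795 and term_mo >= 251 → -327
loan_id=96: ELSE → 470
loan_id=97: balance < 16224 or ltv <= 48 → 96
loan_id=98: ELSE → 122
loan_id=99: ELSE → 496
loan_id=100: ELSE → 460
loan_id=101: balance < 16224 or ltv <= 48 → 129
loan_id=102: ELSE → 62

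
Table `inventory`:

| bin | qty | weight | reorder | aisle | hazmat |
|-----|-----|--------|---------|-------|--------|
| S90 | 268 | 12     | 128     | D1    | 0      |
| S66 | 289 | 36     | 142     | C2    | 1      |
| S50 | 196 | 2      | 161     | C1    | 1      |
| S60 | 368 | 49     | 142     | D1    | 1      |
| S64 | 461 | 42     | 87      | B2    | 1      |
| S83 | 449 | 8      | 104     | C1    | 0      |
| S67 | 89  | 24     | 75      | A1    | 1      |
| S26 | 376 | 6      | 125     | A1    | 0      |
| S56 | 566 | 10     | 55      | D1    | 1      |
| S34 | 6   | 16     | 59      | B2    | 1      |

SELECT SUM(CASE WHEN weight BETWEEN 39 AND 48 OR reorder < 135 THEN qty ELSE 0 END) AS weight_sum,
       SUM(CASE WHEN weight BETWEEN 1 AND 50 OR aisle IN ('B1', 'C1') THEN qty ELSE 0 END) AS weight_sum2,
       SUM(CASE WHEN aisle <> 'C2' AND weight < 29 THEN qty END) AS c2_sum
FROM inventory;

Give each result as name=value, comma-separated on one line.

weight_sum=2215, weight_sum2=3068, c2_sum=1950

[weight_sum: weight BETWEEN 39 AND 48 OR reorder < 135]
bin=S90: ✓ → 268
bin=S66: ✗
bin=S50: ✗
bin=S60: ✗
bin=S64: ✓ → 461
bin=S83: ✓ → 449
bin=S67: ✓ → 89
bin=S26: ✓ → 376
bin=S56: ✓ → 566
bin=S34: ✓ → 6
weight_sum = 268 + 461 + 449 + 89 + 376 + 566 + 6 = 2215
—
[weight_sum2: weight BETWEEN 1 AND 50 OR aisle IN ('B1', 'C1')]
bin=S90: ✓ → 268
bin=S66: ✓ → 289
bin=S50: ✓ → 196
bin=S60: ✓ → 368
bin=S64: ✓ → 461
bin=S83: ✓ → 449
bin=S67: ✓ → 89
bin=S26: ✓ → 376
bin=S56: ✓ → 566
bin=S34: ✓ → 6
weight_sum2 = 268 + 289 + 196 + 368 + 461 + 449 + 89 + 376 + 566 + 6 = 3068
—
[c2_sum: aisle <> 'C2' AND weight < 29]
bin=S90: ✓ → 268
bin=S66: ✗
bin=S50: ✓ → 196
bin=S60: ✗
bin=S64: ✗
bin=S83: ✓ → 449
bin=S67: ✓ → 89
bin=S26: ✓ → 376
bin=S56: ✓ → 566
bin=S34: ✓ → 6
c2_sum = 268 + 196 + 449 + 89 + 376 + 566 + 6 = 1950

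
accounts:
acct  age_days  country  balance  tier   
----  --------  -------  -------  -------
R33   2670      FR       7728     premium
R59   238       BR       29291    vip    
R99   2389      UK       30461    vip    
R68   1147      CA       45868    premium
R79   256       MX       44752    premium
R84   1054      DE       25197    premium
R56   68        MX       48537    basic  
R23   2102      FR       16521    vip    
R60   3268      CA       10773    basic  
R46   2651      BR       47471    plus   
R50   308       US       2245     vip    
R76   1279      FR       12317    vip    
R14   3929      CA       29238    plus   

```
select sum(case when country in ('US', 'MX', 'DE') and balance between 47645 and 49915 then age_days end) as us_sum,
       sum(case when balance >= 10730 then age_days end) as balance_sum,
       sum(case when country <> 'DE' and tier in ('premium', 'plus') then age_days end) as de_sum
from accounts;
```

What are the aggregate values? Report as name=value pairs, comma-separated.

[us_sum: country in ('US', 'MX', 'DE') and balance between 47645 and 49915]
acct=R33: ✗
acct=R59: ✗
acct=R99: ✗
acct=R68: ✗
acct=R79: ✗
acct=R84: ✗
acct=R56: ✓ → 68
acct=R23: ✗
acct=R60: ✗
acct=R46: ✗
acct=R50: ✗
acct=R76: ✗
acct=R14: ✗
us_sum = 68
—
[balance_sum: balance >= 10730]
acct=R33: ✗
acct=R59: ✓ → 238
acct=R99: ✓ → 2389
acct=R68: ✓ → 1147
acct=R79: ✓ → 256
acct=R84: ✓ → 1054
acct=R56: ✓ → 68
acct=R23: ✓ → 2102
acct=R60: ✓ → 3268
acct=R46: ✓ → 2651
acct=R50: ✗
acct=R76: ✓ → 1279
acct=R14: ✓ → 3929
balance_sum = 238 + 2389 + 1147 + 256 + 1054 + 68 + 2102 + 3268 + 2651 + 1279 + 3929 = 18381
—
[de_sum: country <> 'DE' and tier in ('premium', 'plus')]
acct=R33: ✓ → 2670
acct=R59: ✗
acct=R99: ✗
acct=R68: ✓ → 1147
acct=R79: ✓ → 256
acct=R84: ✗
acct=R56: ✗
acct=R23: ✗
acct=R60: ✗
acct=R46: ✓ → 2651
acct=R50: ✗
acct=R76: ✗
acct=R14: ✓ → 3929
de_sum = 2670 + 1147 + 256 + 2651 + 3929 = 10653

us_sum=68, balance_sum=18381, de_sum=10653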